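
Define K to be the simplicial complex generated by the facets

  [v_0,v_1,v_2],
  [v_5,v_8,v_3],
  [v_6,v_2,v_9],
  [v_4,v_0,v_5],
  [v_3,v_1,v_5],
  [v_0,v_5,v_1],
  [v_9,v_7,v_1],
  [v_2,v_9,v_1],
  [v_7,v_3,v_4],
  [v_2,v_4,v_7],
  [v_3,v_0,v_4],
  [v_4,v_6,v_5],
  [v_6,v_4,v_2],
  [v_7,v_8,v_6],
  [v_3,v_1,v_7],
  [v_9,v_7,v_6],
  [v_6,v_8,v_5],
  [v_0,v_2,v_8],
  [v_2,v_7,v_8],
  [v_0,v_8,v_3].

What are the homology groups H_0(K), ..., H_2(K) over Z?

H_0 ≅ Z,  H_1 ≅ Z ⊕ Z/2Z,  H_2 = 0.

Take the total order v_0 < v_1 < v_2 < v_3 < v_4 < v_5 < v_6 < v_7 < v_8 < v_9 on the vertex set. Then K (dimension 2) consists of the simplices:

  0-simplices (10): [v_0], [v_1], [v_2], [v_3], [v_4], [v_5], [v_6], [v_7], [v_8], [v_9]
  1-simplices (30): (30 of them)
  2-simplices (20): (20 of them)

giving chain groups C_0 ≅ Z^10, C_1 ≅ Z^30, C_2 ≅ Z^20.

∂_1: C_1 → C_0 sends each edge [p,q] (with p < q) to q − p.
The 10×30 boundary matrix has rank 9 and Smith normal form diag(1,1,1,1,1,1,1,1,1).

The boundary map ∂_2: C_2 → C_1 acts by ∂[p,q,r] = [q,r] − [p,r] + [p,q]. For instance
  ∂[v_0,v_3,v_8] = [v_3,v_8] − [v_0,v_8] + [v_0,v_3],
  ∂[v_1,v_2,v_9] = [v_2,v_9] − [v_1,v_9] + [v_1,v_2].
As a 30×20 matrix over Z this has rank 20, with invariant factors (1,1,1,1,1,1,1,1,1,1,1,1,1,1,1,1,1,1,1,2).

Now H_k = ker ∂_k / im ∂_{k+1}, so:

  H_0: rank C_0 − rank ∂_1 = 10 − 9 = 1, and the invariant factors of ∂_1 are all 1, so H_0 = Z.
  H_1: rank ker ∂_1 − rank ∂_2 = (30 − 9) − 20 = 1, and ∂_2 has invariant factor 2 > 1, so H_1 = Z ⊕ Z/2Z.
  H_2: rank ker ∂_2 − rank ∂_3 = (20 − 20) − 0 = 0, and there is no ∂_3, so H_2 = 0.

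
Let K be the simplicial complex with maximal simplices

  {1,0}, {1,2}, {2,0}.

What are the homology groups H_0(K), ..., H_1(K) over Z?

Take the total order 0 < 1 < 2 on the vertex set. Then K (dimension 1) consists of the simplices:

  0-simplices (3): [0], [1], [2]
  1-simplices (3): [0,1], [0,2], [1,2]

giving chain groups C_0 ≅ Z^3, C_1 ≅ Z^3.

Boundary ∂_1: C_1 → C_0 maps an edge to its endpoints' difference, ∂[p,q] = q − p. For instance
  ∂[1,2] = [2] − [1].
The resulting 3×3 matrix has rank 2, and its Smith normal form has invariant factors (1,1).

From H_k ≅ ker(∂_k) / im(∂_{k+1}) we obtain:

  H_0: rank C_0 − rank ∂_1 = 3 − 2 = 1, and the invariant factors of ∂_1 are all 1, so H_0 ≅ Z.
  H_1: rank ker ∂_1 − rank ∂_2 = (3 − 2) − 0 = 1, and there is no ∂_2, so H_1 ≅ Z.

As a check, the Euler characteristic is 3 − 3 = 0, which agrees with 1 − 1 = 0.

H_0 ≅ Z,  H_1 ≅ Z.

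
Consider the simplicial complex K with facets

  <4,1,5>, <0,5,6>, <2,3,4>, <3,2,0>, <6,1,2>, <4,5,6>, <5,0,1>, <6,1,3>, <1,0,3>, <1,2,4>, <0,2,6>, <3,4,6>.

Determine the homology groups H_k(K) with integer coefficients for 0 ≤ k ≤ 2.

K has 7 vertices, 18 edges, 12 triangles.
rank ∂_0 = 0, rank ∂_1 = 6 ⇒ b_0 = 7 − 0 − 6 = 1; all invariant factors of ∂_1 are 1 so no torsion. So H_0 = Z.
rank ∂_1 = 6, rank ∂_2 = 12 ⇒ b_1 = 18 − 6 − 12 = 0; ∂_2 has invariant factor(s) [2] giving torsion. So H_1 = Z/2.
rank ∂_2 = 12, rank ∂_3 = 0 ⇒ b_2 = 12 − 12 − 0 = 0. So H_2 = 0.

H_0 = Z,  H_1 = Z/2,  H_2 = 0.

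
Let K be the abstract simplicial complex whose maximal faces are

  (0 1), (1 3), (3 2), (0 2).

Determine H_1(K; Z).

K has 4 vertices, 4 edges.
rank ∂_1 = 3, rank ∂_2 = 0 ⇒ b_1 = 4 − 3 − 0 = 1. So H_1 = Z.

H_1 = Z.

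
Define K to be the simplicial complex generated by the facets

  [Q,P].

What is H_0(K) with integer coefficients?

We work with the vertex ordering P < Q. The simplices of K, each written with vertices in increasing order, are:

  0-simplices (2): P, Q
  1-simplices (1): PQ

so the chain groups are C_0 ≅ Z^2, C_1 ≅ Z^1.

Boundary ∂_1: C_1 → C_0 is given by ∂[p,q] = [q] − [p].
The 2×1 boundary matrix has rank 1 and Smith normal form diag(1).

Reading off H_k = ker ∂_k / im ∂_{k+1}:

  H_0: rank C_0 − rank ∂_1 = 2 − 1 = 1, and the invariant factors of ∂_1 are all 1, so H_0 = Z.

H_0 = Z.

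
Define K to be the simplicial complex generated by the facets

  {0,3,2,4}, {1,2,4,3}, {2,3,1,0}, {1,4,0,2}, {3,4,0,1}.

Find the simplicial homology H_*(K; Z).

We work with the vertex ordering 0 < 1 < 2 < 3 < 4. The simplices of K, each written with vertices in increasing order, are:

  0-simplices (5): [0], [1], [2], [3], [4]
  1-simplices (10): [0,1], [0,2], [0,3], [0,4], [1,2], [1,3], [1,4], [2,3], [2,4], [3,4]
  2-simplices (10): [0,1,2], [0,1,3], [0,1,4], [0,2,3], [0,2,4], [0,3,4], [1,2,3], [1,2,4], [1,3,4], [2,3,4]
  3-simplices (5): [0,1,2,3], [0,1,2,4], [0,1,3,4], [0,2,3,4], [1,2,3,4]

Hence C_0 ≅ Z^5, C_1 ≅ Z^10, C_2 ≅ Z^10, C_3 ≅ Z^5.

∂_1: C_1 → C_0 maps an edge to its endpoints' difference, ∂[p,q] = q − p. For instance
  ∂[1,3] = [3] − [1].
The resulting 5×10 matrix has rank 4, and its Smith normal form has invariant factors (1,1,1,1).

The boundary map ∂_2: C_2 → C_1 maps a triangle to the signed sum of its edges. For instance
  ∂[0,2,3] = [2,3] − [0,3] + [0,2],
  ∂[0,1,2] = [1,2] − [0,2] + [0,1].
The 10×10 boundary matrix has rank 6 and Smith normal form diag(1,1,1,1,1,1).

Boundary ∂_3: C_3 → C_2 sends each 3-simplex σ to the alternating sum Σ_i (−1)^i (σ with its i-th vertex removed). For instance
  ∂[1,2,3,4] = [2,3,4] − [1,3,4] + [1,2,4] − [1,2,3],
  ∂[0,1,3,4] = [1,3,4] − [0,3,4] + [0,1,4] − [0,1,3].
The 10×5 boundary matrix has rank 4 and Smith normal form diag(1,1,1,1).

Reading off H_k = ker ∂_k / im ∂_{k+1}:

  H_0: rank C_0 − rank ∂_1 = 5 − 4 = 1, and the invariant factors of ∂_1 are all 1, so H_0 ≅ Z.
  H_1: rank ker ∂_1 − rank ∂_2 = (10 − 4) − 6 = 0, and the invariant factors of ∂_2 are all 1, so H_1 ≅ 0.
  H_2: rank ker ∂_2 − rank ∂_3 = (10 − 6) − 4 = 0, and the invariant factors of ∂_3 are all 1, so H_2 ≅ 0.
  H_3: rank ker ∂_3 − rank ∂_4 = (5 − 4) − 0 = 1, and there is no ∂_4, so H_3 ≅ Z.

H_0 ≅ Z,  H_1 = 0,  H_2 = 0,  H_3 ≅ Z.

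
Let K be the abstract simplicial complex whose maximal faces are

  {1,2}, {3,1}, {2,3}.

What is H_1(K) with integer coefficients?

H_1 ≅ Z.

We work with the vertex ordering 1 < 2 < 3. The simplices of K, each written with vertices in increasing order, are:

  0-simplices (3): [1], [2], [3]
  1-simplices (3): [1,2], [1,3], [2,3]

so the chain groups are C_0 ≅ Z^3, C_1 ≅ Z^3.

The boundary map ∂_1: C_1 → C_0 sends each edge [p,q] (with p < q) to q − p. For instance
  ∂[1,3] = [3] − [1].
The resulting 3×3 matrix has rank 2, and its Smith normal form has invariant factors (1,1).

From H_k ≅ ker(∂_k) / im(∂_{k+1}) we obtain:

  H_1: rank ker ∂_1 − rank ∂_2 = (3 − 2) − 0 = 1, and there is no ∂_2, so H_1 = Z.

(K is a triangulation of the circle S^1.)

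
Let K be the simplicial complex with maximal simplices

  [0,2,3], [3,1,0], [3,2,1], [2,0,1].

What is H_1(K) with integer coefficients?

Take the total order 0 < 1 < 2 < 3 on the vertex set. Then K (dimension 2) consists of the simplices:

  0-simplices (4): [0], [1], [2], [3]
  1-simplices (6): [0,1], [0,2], [0,3], [1,2], [1,3], [2,3]
  2-simplices (4): [0,1,2], [0,1,3], [0,2,3], [1,2,3]

so the chain groups are C_0 ≅ Z^4, C_1 ≅ Z^6, C_2 ≅ Z^4.

Boundary ∂_1: C_1 → C_0 maps an edge to its endpoints' difference, ∂[p,q] = q − p. For instance
  ∂[1,3] = [3] − [1].
This gives a 4×6 integer matrix of rank 3; reducing to Smith normal form yields diagonal entries (1,1,1).

The boundary map ∂_2: C_2 → C_1 maps a triangle to the signed sum of its edges. For instance
  ∂[1,2,3] = [2,3] − [1,3] + [1,2],
  ∂[0,1,2] = [1,2] − [0,2] + [0,1].
As a 6×4 matrix over Z this has rank 3, with invariant factors (1,1,1).

Reading off H_k = ker ∂_k / im ∂_{k+1}:

  H_1: rank ker ∂_1 − rank ∂_2 = (6 − 3) − 3 = 0, and the invariant factors of ∂_2 are all 1, so H_1 = 0.

H_1 = 0.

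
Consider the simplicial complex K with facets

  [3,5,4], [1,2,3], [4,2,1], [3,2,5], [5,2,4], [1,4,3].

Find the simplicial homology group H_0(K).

H_0 ≅ Z.

Fix the vertex order 1 < 2 < 3 < 4 < 5 and write every simplex with vertices in increasing order. Then dim K = 2 and the simplices of K are:

  0-simplices (5): [1], [2], [3], [4], [5]
  1-simplices (9): [1,2], [1,3], [1,4], [2,3], [2,4], [2,5], [3,4], [3,5], [4,5]
  2-simplices (6): [1,2,3], [1,2,4], [1,3,4], [2,3,5], [2,4,5], [3,4,5]

Hence C_0 ≅ Z^5, C_1 ≅ Z^9, C_2 ≅ Z^6.

Boundary ∂_1: C_1 → C_0 is given by ∂[p,q] = [q] − [p].
The 5×9 boundary matrix has rank 4 and Smith normal form diag(1,1,1,1).

The boundary map ∂_2: C_2 → C_1 sends each 2-simplex [p,q,r] to [q,r] − [p,r] + [p,q]. For instance
  ∂[1,3,4] = [3,4] − [1,4] + [1,3],
  ∂[2,4,5] = [4,5] − [2,5] + [2,4].
The 9×6 boundary matrix has rank 5 and Smith normal form diag(1,1,1,1,1).

Computing H_k = (kernel of ∂_k) / (image of ∂_{k+1}):

  H_0: rank C_0 − rank ∂_1 = 5 − 4 = 1, and the invariant factors of ∂_1 are all 1, so H_0 ≅ Z.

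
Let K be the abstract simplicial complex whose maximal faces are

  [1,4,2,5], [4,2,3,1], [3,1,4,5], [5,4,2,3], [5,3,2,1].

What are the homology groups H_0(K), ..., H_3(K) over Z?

H_0 ≅ Z,  H_1 = 0,  H_2 = 0,  H_3 ≅ Z.

Fix the vertex order 1 < 2 < 3 < 4 < 5 and write every simplex with vertices in increasing order. Then dim K = 3 and the simplices of K are:

  0-simplices (5): [1], [2], [3], [4], [5]
  1-simplices (10): [1,2], [1,3], [1,4], [1,5], [2,3], [2,4], [2,5], [3,4], [3,5], [4,5]
  2-simplices (10): [1,2,3], [1,2,4], [1,2,5], [1,3,4], [1,3,5], [1,4,5], [2,3,4], [2,3,5], [2,4,5], [3,4,5]
  3-simplices (5): [1,2,3,4], [1,2,3,5], [1,2,4,5], [1,3,4,5], [2,3,4,5]

so the chain groups are C_0 ≅ Z^5, C_1 ≅ Z^10, C_2 ≅ Z^10, C_3 ≅ Z^5.

∂_1: C_1 → C_0 maps an edge to its endpoints' difference, ∂[p,q] = q − p. For instance
  ∂[2,4] = [4] − [2].
The resulting 5×10 matrix has rank 4, and its Smith normal form has invariant factors (1,1,1,1).

Boundary ∂_2: C_2 → C_1 sends each 2-simplex [p,q,r] to [q,r] − [p,r] + [p,q]. For instance
  ∂[2,4,5] = [4,5] − [2,5] + [2,4],
  ∂[1,4,5] = [4,5] − [1,5] + [1,4].
The 10×10 boundary matrix has rank 6 and Smith normal form diag(1,1,1,1,1,1).

The boundary map ∂_3: C_3 → C_2 sends each 3-simplex σ to the alternating sum Σ_i (−1)^i (σ with its i-th vertex removed). For instance
  ∂[1,2,3,5] = [2,3,5] − [1,3,5] + [1,2,5] − [1,2,3],
  ∂[1,2,3,4] = [2,3,4] − [1,3,4] + [1,2,4] − [1,2,3].
The 10×5 boundary matrix has rank 4 and Smith normal form diag(1,1,1,1).

From H_k ≅ ker(∂_k) / im(∂_{k+1}) we obtain:

  H_0: rank C_0 − rank ∂_1 = 5 − 4 = 1, and the invariant factors of ∂_1 are all 1, so H_0 = Z.
  H_1: rank ker ∂_1 − rank ∂_2 = (10 − 4) − 6 = 0, and the invariant factors of ∂_2 are all 1, so H_1 = 0.
  H_2: rank ker ∂_2 − rank ∂_3 = (10 − 6) − 4 = 0, and the invariant factors of ∂_3 are all 1, so H_2 = 0.
  H_3: rank ker ∂_3 − rank ∂_4 = (5 − 4) − 0 = 1, and there is no ∂_4, so H_3 = Z.

As a check, the Euler characteristic is 5 − 10 + 10 − 5 = 0, which agrees with 1 − 0 + 0 − 1 = 0.
(K is a triangulation of the 3-sphere S^3.)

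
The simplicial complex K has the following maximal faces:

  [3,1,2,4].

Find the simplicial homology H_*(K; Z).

Take the total order 1 < 2 < 3 < 4 on the vertex set. Then K (dimension 3) consists of the simplices:

  0-simplices (4): [1], [2], [3], [4]
  1-simplices (6): [1,2], [1,3], [1,4], [2,3], [2,4], [3,4]
  2-simplices (4): [1,2,3], [1,2,4], [1,3,4], [2,3,4]
  3-simplices (1): [1,2,3,4]

giving chain groups C_0 ≅ Z^4, C_1 ≅ Z^6, C_2 ≅ Z^4, C_3 ≅ Z^1.

The boundary map ∂_1: C_1 → C_0 maps an edge to its endpoints' difference, ∂[p,q] = q − p. For instance
  ∂[1,2] = [2] − [1].
The resulting 4×6 matrix has rank 3, and its Smith normal form has invariant factors (1,1,1).

Boundary ∂_2: C_2 → C_1 acts by ∂[p,q,r] = [q,r] − [p,r] + [p,q]. For instance
  ∂[1,2,4] = [2,4] − [1,4] + [1,2],
  ∂[1,3,4] = [3,4] − [1,4] + [1,3].
The resulting 6×4 matrix has rank 3, and its Smith normal form has invariant factors (1,1,1).

Boundary ∂_3: C_3 → C_2 sends each 3-simplex σ to the alternating sum Σ_i (−1)^i (σ with its i-th vertex removed). For instance
  ∂[1,2,3,4] = [2,3,4] − [1,3,4] + [1,2,4] − [1,2,3].
The 4×1 boundary matrix has rank 1 and Smith normal form diag(1).

Reading off H_k = ker ∂_k / im ∂_{k+1}:

  H_0: rank C_0 − rank ∂_1 = 4 − 3 = 1, and the invariant factors of ∂_1 are all 1, so H_0 = Z.
  H_1: rank ker ∂_1 − rank ∂_2 = (6 − 3) − 3 = 0, and the invariant factors of ∂_2 are all 1, so H_1 = 0.
  H_2: rank ker ∂_2 − rank ∂_3 = (4 − 3) − 1 = 0, and the invariant factors of ∂_3 are all 1, so H_2 = 0.
  H_3: rank ker ∂_3 − rank ∂_4 = (1 − 1) − 0 = 0, and there is no ∂_4, so H_3 = 0.

H_0 ≅ Z,  H_1 = 0,  H_2 = 0,  H_3 = 0.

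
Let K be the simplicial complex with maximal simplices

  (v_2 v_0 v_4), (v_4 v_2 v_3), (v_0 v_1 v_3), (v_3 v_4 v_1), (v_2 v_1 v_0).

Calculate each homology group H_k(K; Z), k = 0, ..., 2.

H_0 ≅ Z,  H_1 ≅ Z,  H_2 = 0.

K has 5 vertices, 10 edges, 5 triangles.
rank ∂_0 = 0, rank ∂_1 = 4 ⇒ b_0 = 5 − 0 − 4 = 1; all invariant factors of ∂_1 are 1 so no torsion. So H_0 = Z.
rank ∂_1 = 4, rank ∂_2 = 5 ⇒ b_1 = 10 − 4 − 5 = 1; all invariant factors of ∂_2 are 1 so no torsion. So H_1 = Z.
rank ∂_2 = 5, rank ∂_3 = 0 ⇒ b_2 = 5 − 5 − 0 = 0. So H_2 = 0.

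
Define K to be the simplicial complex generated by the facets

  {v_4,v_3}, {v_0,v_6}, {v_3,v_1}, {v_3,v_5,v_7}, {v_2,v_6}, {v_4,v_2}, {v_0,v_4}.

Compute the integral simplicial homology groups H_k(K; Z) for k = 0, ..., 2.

Take the total order v_0 < v_1 < v_2 < v_3 < v_4 < v_5 < v_6 < v_7 on the vertex set. Then K (dimension 2) consists of the simplices:

  0-simplices (8): [v_0], [v_1], [v_2], [v_3], [v_4], [v_5], [v_6], [v_7]
  1-simplices (9): [v_0,v_4], [v_0,v_6], [v_1,v_3], [v_2,v_4], [v_2,v_6], [v_3,v_4], [v_3,v_5], [v_3,v_7], [v_5,v_7]
  2-simplices (1): [v_3,v_5,v_7]

Hence C_0 ≅ Z^8, C_1 ≅ Z^9, C_2 ≅ Z^1.

The boundary map ∂_1: C_1 → C_0 sends each edge [p,q] (with p < q) to q − p.
This gives a 8×9 integer matrix of rank 7; reducing to Smith normal form yields diagonal entries (1,1,1,1,1,1,1).

∂_2: C_2 → C_1 sends each 2-simplex [p,q,r] to [q,r] − [p,r] + [p,q]. For instance
  ∂[v_3,v_5,v_7] = [v_5,v_7] − [v_3,v_7] + [v_3,v_5].
As a 9×1 matrix over Z this has rank 1, with invariant factors (1).

Computing H_k = (kernel of ∂_k) / (image of ∂_{k+1}):

  H_0: rank C_0 − rank ∂_1 = 8 − 7 = 1, and the invariant factors of ∂_1 are all 1, so H_0 = Z.
  H_1: rank ker ∂_1 − rank ∂_2 = (9 − 7) − 1 = 1, and the invariant factors of ∂_2 are all 1, so H_1 = Z.
  H_2: rank ker ∂_2 − rank ∂_3 = (1 − 1) − 0 = 0, and there is no ∂_3, so H_2 = 0.

As a check, the Euler characteristic is 8 − 9 + 1 = 0, which agrees with 1 − 1 + 0 = 0.

H_0 = Z,  H_1 = Z,  H_2 = 0.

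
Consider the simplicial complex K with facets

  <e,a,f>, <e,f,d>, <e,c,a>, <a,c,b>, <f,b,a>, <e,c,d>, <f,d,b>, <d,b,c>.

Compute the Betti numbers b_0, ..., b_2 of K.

We work with the vertex ordering a < b < c < d < e < f. The simplices of K, each written with vertices in increasing order, are:

  0-simplices (6): a, b, c, d, e, f
  1-simplices (12): ab, ac, ae, af, bc, bd, bf, cd, ce, de, df, ef
  2-simplices (8): abc, abf, ace, aef, bcd, bdf, cde, def

giving chain groups C_0 ≅ Z^6, C_1 ≅ Z^12, C_2 ≅ Z^8.

The boundary map ∂_1: C_1 → C_0 maps an edge to its endpoints' difference, ∂[p,q] = q − p.
This gives a 6×12 integer matrix of rank 5; reducing to Smith normal form yields diagonal entries (1,1,1,1,1).

Boundary ∂_2: C_2 → C_1 maps a triangle to the signed sum of its edges. For instance
  ∂abf = bf − af + ab,
  ∂def = ef − df + de.
The resulting 12×8 matrix has rank 7, and its Smith normal form has invariant factors (1,1,1,1,1,1,1).

Computing H_k = (kernel of ∂_k) / (image of ∂_{k+1}):

  H_0: rank C_0 − rank ∂_1 = 6 − 5 = 1, and the invariant factors of ∂_1 are all 1, so H_0 ≅ Z.
  H_1: rank ker ∂_1 − rank ∂_2 = (12 − 5) − 7 = 0, and the invariant factors of ∂_2 are all 1, so H_1 ≅ 0.
  H_2: rank ker ∂_2 − rank ∂_3 = (8 − 7) − 0 = 1, and there is no ∂_3, so H_2 ≅ Z.

As a check, the Euler characteristic is 6 − 12 + 8 = 2, which agrees with 1 − 0 + 1 = 2.

Hence the Betti numbers are b_0 = 1, b_1 = 0, b_2 = 1.

b_0 = 1, b_1 = 0, b_2 = 1.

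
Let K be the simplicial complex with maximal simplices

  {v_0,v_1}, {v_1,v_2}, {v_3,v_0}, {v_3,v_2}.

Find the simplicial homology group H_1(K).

H_1 = Z.

K has 4 vertices, 4 edges.
rank ∂_1 = 3, rank ∂_2 = 0 ⇒ b_1 = 4 − 3 − 0 = 1. So H_1 = Z.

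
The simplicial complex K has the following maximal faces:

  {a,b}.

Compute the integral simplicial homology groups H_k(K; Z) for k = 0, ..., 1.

Take the total order a < b on the vertex set. Then K (dimension 1) consists of the simplices:

  0-simplices (2): a, b
  1-simplices (1): ab

so the chain groups are C_0 ≅ Z^2, C_1 ≅ Z^1.

∂_1: C_1 → C_0 is given by ∂[p,q] = [q] − [p].
This gives a 2×1 integer matrix of rank 1; reducing to Smith normal form yields diagonal entries (1).

From H_k ≅ ker(∂_k) / im(∂_{k+1}) we obtain:

  H_0: rank C_0 − rank ∂_1 = 2 − 1 = 1, and the invariant factors of ∂_1 are all 1, so H_0 = Z.
  H_1: rank ker ∂_1 − rank ∂_2 = (1 − 1) − 0 = 0, and there is no ∂_2, so H_1 = 0.

H_0 = Z,  H_1 = 0.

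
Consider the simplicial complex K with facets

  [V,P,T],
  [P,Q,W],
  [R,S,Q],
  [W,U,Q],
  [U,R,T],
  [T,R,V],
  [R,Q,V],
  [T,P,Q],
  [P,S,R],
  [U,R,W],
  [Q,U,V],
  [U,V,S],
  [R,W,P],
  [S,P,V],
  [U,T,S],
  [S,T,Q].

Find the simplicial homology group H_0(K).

H_0 ≅ Z.

We work with the vertex ordering P < Q < R < S < T < U < V < W. The simplices of K, each written with vertices in increasing order, are:

  0-simplices (8): P, Q, R, S, T, U, V, W
  1-simplices (24): PQ, PR, PS, PT, PV, PW, QR, QS, QT, QU, QV, QW, RS, RT, RU, RV, RW, ST, SU, SV, TU, TV, UV, UW
  2-simplices (16): PQT, PQW, PRS, PRW, PSV, PTV, QRS, QRV, QST, QUV, QUW, RTU, RTV, RUW, STU, SUV

so the chain groups are C_0 ≅ Z^8, C_1 ≅ Z^24, C_2 ≅ Z^16.

The boundary map ∂_1: C_1 → C_0 is given by ∂[p,q] = [q] − [p]. For instance
  ∂UV = V − U.
The 8×24 boundary matrix has rank 7 and Smith normal form diag(1,1,1,1,1,1,1).

Boundary ∂_2: C_2 → C_1 maps a triangle to the signed sum of its edges. For instance
  ∂RUW = UW − RW + RU,
  ∂PRS = RS − PS + PR.
As a 24×16 matrix over Z this has rank 15, with invariant factors (1,1,1,1,1,1,1,1,1,1,1,1,1,1,1).

Now H_k = ker ∂_k / im ∂_{k+1}, so:

  H_0: rank C_0 − rank ∂_1 = 8 − 7 = 1, and the invariant factors of ∂_1 are all 1, so H_0 = Z.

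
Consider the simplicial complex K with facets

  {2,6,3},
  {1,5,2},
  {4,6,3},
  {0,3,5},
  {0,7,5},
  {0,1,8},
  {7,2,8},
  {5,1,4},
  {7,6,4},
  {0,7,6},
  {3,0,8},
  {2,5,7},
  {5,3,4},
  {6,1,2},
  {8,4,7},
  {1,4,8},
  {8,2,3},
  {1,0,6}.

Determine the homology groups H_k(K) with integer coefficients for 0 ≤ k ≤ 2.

Take the total order 0 < 1 < 2 < 3 < 4 < 5 < 6 < 7 < 8 on the vertex set. Then K (dimension 2) consists of the simplices:

  0-simplices (9): [0], [1], [2], [3], [4], [5], [6], [7], [8]
  1-simplices (27): (27 of them)
  2-simplices (18): [0,1,6], [0,1,8], [0,3,5], [0,3,8], [0,5,7], [0,6,7], [1,2,5], [1,2,6], [1,4,5], [1,4,8], [2,3,6], [2,3,8], [2,5,7], [2,7,8], [3,4,5], [3,4,6], [4,6,7], [4,7,8]

Hence C_0 ≅ Z^9, C_1 ≅ Z^27, C_2 ≅ Z^18.

∂_1: C_1 → C_0 maps an edge to its endpoints' difference, ∂[p,q] = q − p. For instance
  ∂[2,6] = [6] − [2].
This gives a 9×27 integer matrix of rank 8; reducing to Smith normal form yields diagonal entries (1,1,1,1,1,1,1,1).

Boundary ∂_2: C_2 → C_1 sends each 2-simplex [p,q,r] to [q,r] − [p,r] + [p,q]. For instance
  ∂[2,3,8] = [3,8] − [2,8] + [2,3],
  ∂[2,5,7] = [5,7] − [2,7] + [2,5].
This gives a 27×18 integer matrix of rank 17; reducing to Smith normal form yields diagonal entries (1,1,1,1,1,1,1,1,1,1,1,1,1,1,1,1,1).

Reading off H_k = ker ∂_k / im ∂_{k+1}:

  H_0: rank C_0 − rank ∂_1 = 9 − 8 = 1, and the invariant factors of ∂_1 are all 1, so H_0 = Z.
  H_1: rank ker ∂_1 − rank ∂_2 = (27 − 8) − 17 = 2, and the invariant factors of ∂_2 are all 1, so H_1 = Z^2.
  H_2: rank ker ∂_2 − rank ∂_3 = (18 − 17) − 0 = 1, and there is no ∂_3, so H_2 = Z.

As a check, the Euler characteristic is 9 − 27 + 18 = 0, which agrees with 1 − 2 + 1 = 0.

H_0 = Z,  H_1 = Z^2,  H_2 = Z.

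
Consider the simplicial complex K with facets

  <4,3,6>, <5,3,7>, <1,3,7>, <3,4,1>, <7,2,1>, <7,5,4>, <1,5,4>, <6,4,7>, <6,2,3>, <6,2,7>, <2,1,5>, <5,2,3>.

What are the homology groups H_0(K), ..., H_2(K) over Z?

H_0 ≅ Z,  H_1 ≅ Z/2Z,  H_2 = 0.

Order the vertices as 1 < 2 < 3 < 4 < 5 < 6 < 7. Listing each simplex with vertices in this order, K has dimension 2 with simplices:

  0-simplices (7): [1], [2], [3], [4], [5], [6], [7]
  1-simplices (18): [1,2], [1,3], [1,4], [1,5], [1,7], [2,3], [2,5], [2,6], [2,7], [3,4], [3,5], [3,6], [3,7], [4,5], [4,6], [4,7], [5,7], [6,7]
  2-simplices (12): [1,2,5], [1,2,7], [1,3,4], [1,3,7], [1,4,5], [2,3,5], [2,3,6], [2,6,7], [3,4,6], [3,5,7], [4,5,7], [4,6,7]

so the chain groups are C_0 ≅ Z^7, C_1 ≅ Z^18, C_2 ≅ Z^12.

Boundary ∂_1: C_1 → C_0 sends each edge [p,q] (with p < q) to q − p. For instance
  ∂[5,7] = [7] − [5].
As a 7×18 matrix over Z this has rank 6, with invariant factors (1,1,1,1,1,1).

∂_2: C_2 → C_1 acts by ∂[p,q,r] = [q,r] − [p,r] + [p,q]. For instance
  ∂[2,3,5] = [3,5] − [2,5] + [2,3],
  ∂[1,4,5] = [4,5] − [1,5] + [1,4].
This gives a 18×12 integer matrix of rank 12; reducing to Smith normal form yields diagonal entries (1,1,1,1,1,1,1,1,1,1,1,2).

Now H_k = ker ∂_k / im ∂_{k+1}, so:

  H_0: rank C_0 − rank ∂_1 = 7 − 6 = 1, and the invariant factors of ∂_1 are all 1, so H_0 ≅ Z.
  H_1: rank ker ∂_1 − rank ∂_2 = (18 − 6) − 12 = 0, and ∂_2 has invariant factor 2 > 1, so H_1 ≅ Z/2Z.
  H_2: rank ker ∂_2 − rank ∂_3 = (12 − 12) − 0 = 0, and there is no ∂_3, so H_2 ≅ 0.

As a check, the Euler characteristic is 7 − 18 + 12 = 1, which agrees with 1 − 0 + 0 = 1.
(K is a triangulation of the real projective plane RP^2.)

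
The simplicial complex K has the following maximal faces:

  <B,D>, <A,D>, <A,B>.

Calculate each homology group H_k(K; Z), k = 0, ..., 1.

H_0 = Z,  H_1 = Z.

We work with the vertex ordering A < B < D. The simplices of K, each written with vertices in increasing order, are:

  0-simplices (3): A, B, D
  1-simplices (3): AB, AD, BD

Hence C_0 ≅ Z^3, C_1 ≅ Z^3.

The boundary map ∂_1: C_1 → C_0 is given by ∂[p,q] = [q] − [p].
The resulting 3×3 matrix has rank 2, and its Smith normal form has invariant factors (1,1).

Computing H_k = (kernel of ∂_k) / (image of ∂_{k+1}):

  H_0: rank C_0 − rank ∂_1 = 3 − 2 = 1, and the invariant factors of ∂_1 are all 1, so H_0 ≅ Z.
  H_1: rank ker ∂_1 − rank ∂_2 = (3 − 2) − 0 = 1, and there is no ∂_2, so H_1 ≅ Z.

(K is a triangulation of the circle S^1.)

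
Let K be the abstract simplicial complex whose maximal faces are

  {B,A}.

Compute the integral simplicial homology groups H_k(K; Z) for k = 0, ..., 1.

Fix the vertex order A < B and write every simplex with vertices in increasing order. Then dim K = 1 and the simplices of K are:

  0-simplices (2): A, B
  1-simplices (1): AB

giving chain groups C_0 ≅ Z^2, C_1 ≅ Z^1.

The boundary map ∂_1: C_1 → C_0 sends each edge [p,q] (with p < q) to q − p.
This gives a 2×1 integer matrix of rank 1; reducing to Smith normal form yields diagonal entries (1).

Now H_k = ker ∂_k / im ∂_{k+1}, so:

  H_0: rank C_0 − rank ∂_1 = 2 − 1 = 1, and the invariant factors of ∂_1 are all 1, so H_0 ≅ Z.
  H_1: rank ker ∂_1 − rank ∂_2 = (1 − 1) − 0 = 0, and there is no ∂_2, so H_1 ≅ 0.

As a check, the Euler characteristic is 2 − 1 = 1, which agrees with 1 − 0 = 1.

H_0 ≅ Z,  H_1 = 0.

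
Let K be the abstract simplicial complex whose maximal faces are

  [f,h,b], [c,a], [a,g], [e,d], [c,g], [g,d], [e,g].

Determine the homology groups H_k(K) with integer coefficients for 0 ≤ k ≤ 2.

Take the total order a < b < c < d < e < f < g < h on the vertex set. Then K (dimension 2) consists of the simplices:

  0-simplices (8): a, b, c, d, e, f, g, h
  1-simplices (9): ac, ag, bf, bh, cg, de, dg, eg, fh
  2-simplices (1): bfh

Hence C_0 ≅ Z^8, C_1 ≅ Z^9, C_2 ≅ Z^1.

∂_1: C_1 → C_0 is given by ∂[p,q] = [q] − [p]. For instance
  ∂bh = h − b.
As a 8×9 matrix over Z this has rank 6, with invariant factors (1,1,1,1,1,1).

Boundary ∂_2: C_2 → C_1 acts by ∂[p,q,r] = [q,r] − [p,r] + [p,q]. For instance
  ∂bfh = fh − bh + bf.
The resulting 9×1 matrix has rank 1, and its Smith normal form has invariant factors (1).

Reading off H_k = ker ∂_k / im ∂_{k+1}:

  H_0: rank C_0 − rank ∂_1 = 8 − 6 = 2, and the invariant factors of ∂_1 are all 1, so H_0 = Z^2.
  H_1: rank ker ∂_1 − rank ∂_2 = (9 − 6) − 1 = 2, and the invariant factors of ∂_2 are all 1, so H_1 = Z^2.
  H_2: rank ker ∂_2 − rank ∂_3 = (1 − 1) − 0 = 0, and there is no ∂_3, so H_2 = 0.

As a check, the Euler characteristic is 8 − 9 + 1 = 0, which agrees with 2 − 2 + 0 = 0.

H_0 ≅ Z^2,  H_1 ≅ Z^2,  H_2 = 0.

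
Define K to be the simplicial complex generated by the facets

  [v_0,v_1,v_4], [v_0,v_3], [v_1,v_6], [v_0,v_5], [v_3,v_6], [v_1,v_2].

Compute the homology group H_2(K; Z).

Order the vertices as v_0 < v_1 < v_2 < v_3 < v_4 < v_5 < v_6. Listing each simplex with vertices in this order, K has dimension 2 with simplices:

  0-simplices (7): [v_0], [v_1], [v_2], [v_3], [v_4], [v_5], [v_6]
  1-simplices (8): [v_0,v_1], [v_0,v_3], [v_0,v_4], [v_0,v_5], [v_1,v_2], [v_1,v_4], [v_1,v_6], [v_3,v_6]
  2-simplices (1): [v_0,v_1,v_4]

giving chain groups C_0 ≅ Z^7, C_1 ≅ Z^8, C_2 ≅ Z^1.

The boundary map ∂_1: C_1 → C_0 is given by ∂[p,q] = [q] − [p].
As a 7×8 matrix over Z this has rank 6, with invariant factors (1,1,1,1,1,1).

Boundary ∂_2: C_2 → C_1 maps a triangle to the signed sum of its edges. For instance
  ∂[v_0,v_1,v_4] = [v_1,v_4] − [v_0,v_4] + [v_0,v_1].
The resulting 8×1 matrix has rank 1, and its Smith normal form has invariant factors (1).

From H_k ≅ ker(∂_k) / im(∂_{k+1}) we obtain:

  H_2: rank ker ∂_2 − rank ∂_3 = (1 − 1) − 0 = 0, and there is no ∂_3, so H_2 = 0.

H_2 = 0.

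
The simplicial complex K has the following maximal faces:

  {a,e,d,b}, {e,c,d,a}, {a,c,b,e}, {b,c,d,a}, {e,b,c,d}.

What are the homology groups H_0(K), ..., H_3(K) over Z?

Order the vertices as a < b < c < d < e. Listing each simplex with vertices in this order, K has dimension 3 with simplices:

  0-simplices (5): a, b, c, d, e
  1-simplices (10): ab, ac, ad, ae, bc, bd, be, cd, ce, de
  2-simplices (10): abc, abd, abe, acd, ace, ade, bcd, bce, bde, cde
  3-simplices (5): abcd, abce, abde, acde, bcde

giving chain groups C_0 ≅ Z^5, C_1 ≅ Z^10, C_2 ≅ Z^10, C_3 ≅ Z^5.

Boundary ∂_1: C_1 → C_0 maps an edge to its endpoints' difference, ∂[p,q] = q − p. For instance
  ∂ab = b − a.
The 5×10 boundary matrix has rank 4 and Smith normal form diag(1,1,1,1).

Boundary ∂_2: C_2 → C_1 maps a triangle to the signed sum of its edges. For instance
  ∂abd = bd − ad + ab,
  ∂cde = de − ce + cd.
As a 10×10 matrix over Z this has rank 6, with invariant factors (1,1,1,1,1,1).

Boundary ∂_3: C_3 → C_2 sends each 3-simplex σ to the alternating sum Σ_i (−1)^i (σ with its i-th vertex removed). For instance
  ∂abde = bde − ade + abe − abd,
  ∂abcd = bcd − acd + abd − abc.
The 10×5 boundary matrix has rank 4 and Smith normal form diag(1,1,1,1).

Reading off H_k = ker ∂_k / im ∂_{k+1}:

  H_0: rank C_0 − rank ∂_1 = 5 − 4 = 1, and the invariant factors of ∂_1 are all 1, so H_0 = Z.
  H_1: rank ker ∂_1 − rank ∂_2 = (10 − 4) − 6 = 0, and the invariant factors of ∂_2 are all 1, so H_1 = 0.
  H_2: rank ker ∂_2 − rank ∂_3 = (10 − 6) − 4 = 0, and the invariant factors of ∂_3 are all 1, so H_2 = 0.
  H_3: rank ker ∂_3 − rank ∂_4 = (5 − 4) − 0 = 1, and there is no ∂_4, so H_3 = Z.

As a check, the Euler characteristic is 5 − 10 + 10 − 5 = 0, which agrees with 1 − 0 + 0 − 1 = 0.

H_0 = Z,  H_1 = 0,  H_2 = 0,  H_3 = Z.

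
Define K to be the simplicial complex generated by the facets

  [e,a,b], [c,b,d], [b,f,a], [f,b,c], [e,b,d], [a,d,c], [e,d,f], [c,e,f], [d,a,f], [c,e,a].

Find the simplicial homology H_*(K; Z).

Fix the vertex order a < b < c < d < e < f and write every simplex with vertices in increasing order. Then dim K = 2 and the simplices of K are:

  0-simplices (6): a, b, c, d, e, f
  1-simplices (15): ab, ac, ad, ae, af, bc, bd, be, bf, cd, ce, cf, de, df, ef
  2-simplices (10): abe, abf, acd, ace, adf, bcd, bcf, bde, cef, def

Hence C_0 ≅ Z^6, C_1 ≅ Z^15, C_2 ≅ Z^10.

The boundary map ∂_1: C_1 → C_0 sends each edge [p,q] (with p < q) to q − p. For instance
  ∂ac = c − a.
As a 6×15 matrix over Z this has rank 5, with invariant factors (1,1,1,1,1).

Boundary ∂_2: C_2 → C_1 maps a triangle to the signed sum of its edges. For instance
  ∂def = ef − df + de,
  ∂adf = df − af + ad.
As a 15×10 matrix over Z this has rank 10, with invariant factors (1,1,1,1,1,1,1,1,1,2).

Computing H_k = (kernel of ∂_k) / (image of ∂_{k+1}):

  H_0: rank C_0 − rank ∂_1 = 6 − 5 = 1, and the invariant factors of ∂_1 are all 1, so H_0 = Z.
  H_1: rank ker ∂_1 − rank ∂_2 = (15 − 5) − 10 = 0, and ∂_2 has invariant factor 2 > 1, so H_1 = Z/2.
  H_2: rank ker ∂_2 − rank ∂_3 = (10 − 10) − 0 = 0, and there is no ∂_3, so H_2 = 0.

H_0 ≅ Z,  H_1 ≅ Z/2,  H_2 = 0.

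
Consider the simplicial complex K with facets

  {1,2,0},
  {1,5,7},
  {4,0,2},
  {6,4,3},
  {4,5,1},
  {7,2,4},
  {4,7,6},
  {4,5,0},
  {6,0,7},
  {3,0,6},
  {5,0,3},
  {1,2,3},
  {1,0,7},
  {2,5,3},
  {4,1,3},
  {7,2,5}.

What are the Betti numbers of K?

b_0 = 1, b_1 = 2, b_2 = 1.

K has 8 vertices, 24 edges, 16 triangles.
rank ∂_0 = 0, rank ∂_1 = 7 ⇒ b_0 = 8 − 0 − 7 = 1; all invariant factors of ∂_1 are 1 so no torsion. So H_0 ≅ Z.
rank ∂_1 = 7, rank ∂_2 = 15 ⇒ b_1 = 24 − 7 − 15 = 2; all invariant factors of ∂_2 are 1 so no torsion. So H_1 ≅ Z^2.
rank ∂_2 = 15, rank ∂_3 = 0 ⇒ b_2 = 16 − 15 − 0 = 1. So H_2 ≅ Z.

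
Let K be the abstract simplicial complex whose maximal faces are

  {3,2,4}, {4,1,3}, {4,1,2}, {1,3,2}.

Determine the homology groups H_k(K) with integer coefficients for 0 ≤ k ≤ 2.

Fix the vertex order 1 < 2 < 3 < 4 and write every simplex with vertices in increasing order. Then dim K = 2 and the simplices of K are:

  0-simplices (4): [1], [2], [3], [4]
  1-simplices (6): [1,2], [1,3], [1,4], [2,3], [2,4], [3,4]
  2-simplices (4): [1,2,3], [1,2,4], [1,3,4], [2,3,4]

giving chain groups C_0 ≅ Z^4, C_1 ≅ Z^6, C_2 ≅ Z^4.

Boundary ∂_1: C_1 → C_0 is given by ∂[p,q] = [q] − [p].
The resulting 4×6 matrix has rank 3, and its Smith normal form has invariant factors (1,1,1).

Boundary ∂_2: C_2 → C_1 sends each 2-simplex [p,q,r] to [q,r] − [p,r] + [p,q]. For instance
  ∂[1,2,3] = [2,3] − [1,3] + [1,2],
  ∂[2,3,4] = [3,4] − [2,4] + [2,3].
The resulting 6×4 matrix has rank 3, and its Smith normal form has invariant factors (1,1,1).

Computing H_k = (kernel of ∂_k) / (image of ∂_{k+1}):

  H_0: rank C_0 − rank ∂_1 = 4 − 3 = 1, and the invariant factors of ∂_1 are all 1, so H_0 = Z.
  H_1: rank ker ∂_1 − rank ∂_2 = (6 − 3) − 3 = 0, and the invariant factors of ∂_2 are all 1, so H_1 = 0.
  H_2: rank ker ∂_2 − rank ∂_3 = (4 − 3) − 0 = 1, and there is no ∂_3, so H_2 = Z.

H_0 = Z,  H_1 = 0,  H_2 = Z.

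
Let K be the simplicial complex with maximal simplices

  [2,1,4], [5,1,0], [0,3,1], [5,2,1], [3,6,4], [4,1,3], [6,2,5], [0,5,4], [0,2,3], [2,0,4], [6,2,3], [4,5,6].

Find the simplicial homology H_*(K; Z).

H_0 = Z,  H_1 = Z_2,  H_2 = 0.

K has 7 vertices, 18 edges, 12 triangles.
rank ∂_0 = 0, rank ∂_1 = 6 ⇒ b_0 = 7 − 0 − 6 = 1; all invariant factors of ∂_1 are 1 so no torsion. So H_0 = Z.
rank ∂_1 = 6, rank ∂_2 = 12 ⇒ b_1 = 18 − 6 − 12 = 0; ∂_2 has invariant factor(s) [2] giving torsion. So H_1 = Z_2.
rank ∂_2 = 12, rank ∂_3 = 0 ⇒ b_2 = 12 − 12 − 0 = 0. So H_2 = 0.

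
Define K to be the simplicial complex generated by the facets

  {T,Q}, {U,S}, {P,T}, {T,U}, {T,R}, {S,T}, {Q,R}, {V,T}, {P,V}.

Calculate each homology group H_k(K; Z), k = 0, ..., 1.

Order the vertices as P < Q < R < S < T < U < V. Listing each simplex with vertices in this order, K has dimension 1 with simplices:

  0-simplices (7): P, Q, R, S, T, U, V
  1-simplices (9): PT, PV, QR, QT, RT, ST, SU, TU, TV

so the chain groups are C_0 ≅ Z^7, C_1 ≅ Z^9.

The boundary map ∂_1: C_1 → C_0 is given by ∂[p,q] = [q] − [p].
The resulting 7×9 matrix has rank 6, and its Smith normal form has invariant factors (1,1,1,1,1,1).

Now H_k = ker ∂_k / im ∂_{k+1}, so:

  H_0: rank C_0 − rank ∂_1 = 7 − 6 = 1, and the invariant factors of ∂_1 are all 1, so H_0 = Z.
  H_1: rank ker ∂_1 − rank ∂_2 = (9 − 6) − 0 = 3, and there is no ∂_2, so H_1 = Z^3.

H_0 ≅ Z,  H_1 ≅ Z^3.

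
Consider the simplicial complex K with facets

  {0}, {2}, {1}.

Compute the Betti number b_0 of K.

b_0 = 3.

Order the vertices as 0 < 1 < 2. Listing each simplex with vertices in this order, K has dimension 0 with simplices:

  0-simplices (3): [0], [1], [2]

Hence C_0 ≅ Z^3.

Reading off H_k = ker ∂_k / im ∂_{k+1}:

  H_0: rank C_0 − rank ∂_1 = 3 − 0 = 3, and there is no ∂_1, so H_0 = Z^3.

Hence the Betti numbers are b_0 = 3.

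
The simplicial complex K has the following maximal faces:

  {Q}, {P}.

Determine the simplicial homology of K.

H_0 ≅ Z^2.

Take the total order P < Q on the vertex set. Then K (dimension 0) consists of the simplices:

  0-simplices (2): P, Q

Hence C_0 ≅ Z^2.

Reading off H_k = ker ∂_k / im ∂_{k+1}:

  H_0: rank C_0 − rank ∂_1 = 2 − 0 = 2, and there is no ∂_1, so H_0 ≅ Z^2.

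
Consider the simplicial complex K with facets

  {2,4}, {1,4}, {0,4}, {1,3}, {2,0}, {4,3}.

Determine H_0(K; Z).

We work with the vertex ordering 0 < 1 < 2 < 3 < 4. The simplices of K, each written with vertices in increasing order, are:

  0-simplices (5): [0], [1], [2], [3], [4]
  1-simplices (6): [0,2], [0,4], [1,3], [1,4], [2,4], [3,4]

Hence C_0 ≅ Z^5, C_1 ≅ Z^6.

Boundary ∂_1: C_1 → C_0 sends each edge [p,q] (with p < q) to q − p.
As a 5×6 matrix over Z this has rank 4, with invariant factors (1,1,1,1).

Computing H_k = (kernel of ∂_k) / (image of ∂_{k+1}):

  H_0: rank C_0 − rank ∂_1 = 5 − 4 = 1, and the invariant factors of ∂_1 are all 1, so H_0 = Z.

H_0 ≅ Z.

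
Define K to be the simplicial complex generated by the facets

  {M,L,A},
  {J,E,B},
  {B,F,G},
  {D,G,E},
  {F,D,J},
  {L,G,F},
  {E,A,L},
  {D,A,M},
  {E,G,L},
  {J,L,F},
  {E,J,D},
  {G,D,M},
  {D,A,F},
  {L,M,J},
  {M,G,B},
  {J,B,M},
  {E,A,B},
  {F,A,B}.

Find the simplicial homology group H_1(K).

H_1 = Z^2.

K has 9 vertices, 27 edges, 18 triangles.
rank ∂_1 = 8, rank ∂_2 = 17 ⇒ b_1 = 27 − 8 − 17 = 2; all invariant factors of ∂_2 are 1 so no torsion. So H_1 = Z^2.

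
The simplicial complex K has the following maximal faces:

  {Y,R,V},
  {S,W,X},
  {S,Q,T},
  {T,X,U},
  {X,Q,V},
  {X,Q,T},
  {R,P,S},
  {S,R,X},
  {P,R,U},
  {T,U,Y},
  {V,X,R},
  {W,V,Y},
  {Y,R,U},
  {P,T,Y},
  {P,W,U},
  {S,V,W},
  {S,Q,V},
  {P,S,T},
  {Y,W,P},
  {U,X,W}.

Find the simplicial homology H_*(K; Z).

We work with the vertex ordering P < Q < R < S < T < U < V < W < X < Y. The simplices of K, each written with vertices in increasing order, are:

  0-simplices (10): P, Q, R, S, T, U, V, W, X, Y
  1-simplices (30): PR, PS, PT, PU, PW, PY, QS, QT, QV, QX, RS, RU, RV, RX, RY, ST, SV, SW, SX, TU, TX, TY, UW, UX, UY, VW, VX, VY, WX, WY
  2-simplices (20): PRS, PRU, PST, PTY, PUW, PWY, QST, QSV, QTX, QVX, RSX, RUY, RVX, RVY, SVW, SWX, TUX, TUY, UWX, VWY

Hence C_0 ≅ Z^10, C_1 ≅ Z^30, C_2 ≅ Z^20.

∂_1: C_1 → C_0 maps an edge to its endpoints' difference, ∂[p,q] = q − p.
This gives a 10×30 integer matrix of rank 9; reducing to Smith normal form yields diagonal entries (1,1,1,1,1,1,1,1,1).

Boundary ∂_2: C_2 → C_1 maps a triangle to the signed sum of its edges. For instance
  ∂PWY = WY − PY + PW,
  ∂PST = ST − PT + PS.
This gives a 30×20 integer matrix of rank 20; reducing to Smith normal form yields diagonal entries (1,1,1,1,1,1,1,1,1,1,1,1,1,1,1,1,1,1,1,2).

Now H_k = ker ∂_k / im ∂_{k+1}, so:

  H_0: rank C_0 − rank ∂_1 = 10 − 9 = 1, and the invariant factors of ∂_1 are all 1, so H_0 = Z.
  H_1: rank ker ∂_1 − rank ∂_2 = (30 − 9) − 20 = 1, and ∂_2 has invariant factor 2 > 1, so H_1 = Z ⊕ Z/2.
  H_2: rank ker ∂_2 − rank ∂_3 = (20 − 20) − 0 = 0, and there is no ∂_3, so H_2 = 0.

(K is a triangulation of the Klein bottle.)

H_0 = Z,  H_1 = Z ⊕ Z/2,  H_2 = 0.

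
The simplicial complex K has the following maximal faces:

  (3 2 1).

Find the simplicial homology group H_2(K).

Take the total order 1 < 2 < 3 on the vertex set. Then K (dimension 2) consists of the simplices:

  0-simplices (3): [1], [2], [3]
  1-simplices (3): [1,2], [1,3], [2,3]
  2-simplices (1): [1,2,3]

giving chain groups C_0 ≅ Z^3, C_1 ≅ Z^3, C_2 ≅ Z^1.

The boundary map ∂_1: C_1 → C_0 maps an edge to its endpoints' difference, ∂[p,q] = q − p.
As a 3×3 matrix over Z this has rank 2, with invariant factors (1,1).

The boundary map ∂_2: C_2 → C_1 sends each 2-simplex [p,q,r] to [q,r] − [p,r] + [p,q]. For instance
  ∂[1,2,3] = [2,3] − [1,3] + [1,2].
The resulting 3×1 matrix has rank 1, and its Smith normal form has invariant factors (1).

Now H_k = ker ∂_k / im ∂_{k+1}, so:

  H_2: rank ker ∂_2 − rank ∂_3 = (1 − 1) − 0 = 0, and there is no ∂_3, so H_2 ≅ 0.

H_2 = 0.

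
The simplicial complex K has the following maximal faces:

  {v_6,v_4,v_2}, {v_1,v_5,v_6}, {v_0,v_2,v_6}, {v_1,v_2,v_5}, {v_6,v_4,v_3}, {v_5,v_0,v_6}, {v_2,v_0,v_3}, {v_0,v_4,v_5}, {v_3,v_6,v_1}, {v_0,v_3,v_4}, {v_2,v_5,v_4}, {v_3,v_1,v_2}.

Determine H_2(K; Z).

Take the total order v_0 < v_1 < v_2 < v_3 < v_4 < v_5 < v_6 on the vertex set. Then K (dimension 2) consists of the simplices:

  0-simplices (7): [v_0], [v_1], [v_2], [v_3], [v_4], [v_5], [v_6]
  1-simplices (18): (18 of them)
  2-simplices (12): (12 of them)

so the chain groups are C_0 ≅ Z^7, C_1 ≅ Z^18, C_2 ≅ Z^12.

∂_1: C_1 → C_0 maps an edge to its endpoints' difference, ∂[p,q] = q − p. For instance
  ∂[v_2,v_5] = [v_5] − [v_2].
This gives a 7×18 integer matrix of rank 6; reducing to Smith normal form yields diagonal entries (1,1,1,1,1,1).

Boundary ∂_2: C_2 → C_1 acts by ∂[p,q,r] = [q,r] − [p,r] + [p,q]. For instance
  ∂[v_1,v_3,v_6] = [v_3,v_6] − [v_1,v_6] + [v_1,v_3],
  ∂[v_0,v_4,v_5] = [v_4,v_5] − [v_0,v_5] + [v_0,v_4].
As a 18×12 matrix over Z this has rank 12, with invariant factors (1,1,1,1,1,1,1,1,1,1,1,2).

Computing H_k = (kernel of ∂_k) / (image of ∂_{k+1}):

  H_2: rank ker ∂_2 − rank ∂_3 = (12 − 12) − 0 = 0, and there is no ∂_3, so H_2 ≅ 0.

H_2 ≅ 0.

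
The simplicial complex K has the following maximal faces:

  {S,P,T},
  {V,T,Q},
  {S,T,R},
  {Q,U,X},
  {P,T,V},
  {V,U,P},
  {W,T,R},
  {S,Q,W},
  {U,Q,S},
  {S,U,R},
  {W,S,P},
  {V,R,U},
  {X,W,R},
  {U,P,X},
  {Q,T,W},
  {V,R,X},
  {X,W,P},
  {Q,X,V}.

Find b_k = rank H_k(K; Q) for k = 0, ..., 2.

Order the vertices as P < Q < R < S < T < U < V < W < X. Listing each simplex with vertices in this order, K has dimension 2 with simplices:

  0-simplices (9): P, Q, R, S, T, U, V, W, X
  1-simplices (27): PS, PT, PU, PV, PW, PX, QS, QT, QU, QV, QW, QX, RS, RT, RU, RV, RW, RX, ST, SU, SW, TV, TW, UV, UX, VX, WX
  2-simplices (18): PST, PSW, PTV, PUV, PUX, PWX, QSU, QSW, QTV, QTW, QUX, QVX, RST, RSU, RTW, RUV, RVX, RWX

giving chain groups C_0 ≅ Z^9, C_1 ≅ Z^27, C_2 ≅ Z^18.

The boundary map ∂_1: C_1 → C_0 sends each edge [p,q] (with p < q) to q − p.
The 9×27 boundary matrix has rank 8 and Smith normal form diag(1,1,1,1,1,1,1,1).

∂_2: C_2 → C_1 sends each 2-simplex [p,q,r] to [q,r] − [p,r] + [p,q]. For instance
  ∂QSW = SW − QW + QS,
  ∂RWX = WX − RX + RW.
The resulting 27×18 matrix has rank 18, and its Smith normal form has invariant factors (1,1,1,1,1,1,1,1,1,1,1,1,1,1,1,1,1,2).

Computing H_k = (kernel of ∂_k) / (image of ∂_{k+1}):

  H_0: rank C_0 − rank ∂_1 = 9 − 8 = 1, and the invariant factors of ∂_1 are all 1, so H_0 = Z.
  H_1: rank ker ∂_1 − rank ∂_2 = (27 − 8) − 18 = 1, and ∂_2 has invariant factor 2 > 1, so H_1 = Z ⊕ Z_2.
  H_2: rank ker ∂_2 − rank ∂_3 = (18 − 18) − 0 = 0, and there is no ∂_3, so H_2 = 0.

Hence the Betti numbers are b_0 = 1, b_1 = 1, b_2 = 0.

b_0 = 1, b_1 = 1, b_2 = 0.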